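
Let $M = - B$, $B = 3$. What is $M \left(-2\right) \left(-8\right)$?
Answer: $-48$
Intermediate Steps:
$M = -3$ ($M = \left(-1\right) 3 = -3$)
$M \left(-2\right) \left(-8\right) = \left(-3\right) \left(-2\right) \left(-8\right) = 6 \left(-8\right) = -48$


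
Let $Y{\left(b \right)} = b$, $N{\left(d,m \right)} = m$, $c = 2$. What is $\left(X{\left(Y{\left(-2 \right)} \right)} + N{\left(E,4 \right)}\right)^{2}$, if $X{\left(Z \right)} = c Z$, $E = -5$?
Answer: $0$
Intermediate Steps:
$X{\left(Z \right)} = 2 Z$
$\left(X{\left(Y{\left(-2 \right)} \right)} + N{\left(E,4 \right)}\right)^{2} = \left(2 \left(-2\right) + 4\right)^{2} = \left(-4 + 4\right)^{2} = 0^{2} = 0$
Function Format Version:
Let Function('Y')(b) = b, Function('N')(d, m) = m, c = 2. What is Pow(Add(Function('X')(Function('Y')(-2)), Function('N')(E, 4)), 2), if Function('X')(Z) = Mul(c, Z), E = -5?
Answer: 0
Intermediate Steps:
Function('X')(Z) = Mul(2, Z)
Pow(Add(Function('X')(Function('Y')(-2)), Function('N')(E, 4)), 2) = Pow(Add(Mul(2, -2), 4), 2) = Pow(Add(-4, 4), 2) = Pow(0, 2) = 0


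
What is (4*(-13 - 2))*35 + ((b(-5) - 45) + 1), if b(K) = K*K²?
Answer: -2269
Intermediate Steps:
b(K) = K³
(4*(-13 - 2))*35 + ((b(-5) - 45) + 1) = (4*(-13 - 2))*35 + (((-5)³ - 45) + 1) = (4*(-15))*35 + ((-125 - 45) + 1) = -60*35 + (-170 + 1) = -2100 - 169 = -2269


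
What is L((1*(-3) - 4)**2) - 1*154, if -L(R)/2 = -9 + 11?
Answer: -158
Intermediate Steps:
L(R) = -4 (L(R) = -2*(-9 + 11) = -2*2 = -4)
L((1*(-3) - 4)**2) - 1*154 = -4 - 1*154 = -4 - 154 = -158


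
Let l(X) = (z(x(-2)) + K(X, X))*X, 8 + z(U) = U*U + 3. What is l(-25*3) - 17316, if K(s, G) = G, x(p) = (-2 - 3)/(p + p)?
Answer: -182931/16 ≈ -11433.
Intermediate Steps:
x(p) = -5/(2*p) (x(p) = -5*1/(2*p) = -5/(2*p))
z(U) = -5 + U² (z(U) = -8 + (U*U + 3) = -8 + (U² + 3) = -8 + (3 + U²) = -5 + U²)
l(X) = X*(-55/16 + X) (l(X) = ((-5 + (-5/2/(-2))²) + X)*X = ((-5 + (-5/2*(-½))²) + X)*X = ((-5 + (5/4)²) + X)*X = ((-5 + 25/16) + X)*X = (-55/16 + X)*X = X*(-55/16 + X))
l(-25*3) - 17316 = (-25*3)*(-55 + 16*(-25*3))/16 - 17316 = (1/16)*(-75)*(-55 + 16*(-75)) - 17316 = (1/16)*(-75)*(-55 - 1200) - 17316 = (1/16)*(-75)*(-1255) - 17316 = 94125/16 - 17316 = -182931/16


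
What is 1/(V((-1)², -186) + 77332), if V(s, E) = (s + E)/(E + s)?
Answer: 1/77333 ≈ 1.2931e-5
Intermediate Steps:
V(s, E) = 1 (V(s, E) = (E + s)/(E + s) = 1)
1/(V((-1)², -186) + 77332) = 1/(1 + 77332) = 1/77333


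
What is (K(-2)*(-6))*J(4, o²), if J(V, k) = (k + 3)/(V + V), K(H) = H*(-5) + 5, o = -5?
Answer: -315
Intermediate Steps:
K(H) = 5 - 5*H (K(H) = -5*H + 5 = 5 - 5*H)
J(V, k) = (3 + k)/(2*V) (J(V, k) = (3 + k)/((2*V)) = (3 + k)*(1/(2*V)) = (3 + k)/(2*V))
(K(-2)*(-6))*J(4, o²) = ((5 - 5*(-2))*(-6))*((½)*(3 + (-5)²)/4) = ((5 + 10)*(-6))*((½)*(¼)*(3 + 25)) = (15*(-6))*((½)*(¼)*28) = -90*7/2 = -315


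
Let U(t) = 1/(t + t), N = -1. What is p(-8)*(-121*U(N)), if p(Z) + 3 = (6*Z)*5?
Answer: -29403/2 ≈ -14702.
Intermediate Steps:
p(Z) = -3 + 30*Z (p(Z) = -3 + (6*Z)*5 = -3 + 30*Z)
U(t) = 1/(2*t)
p(-8)*(-121*U(N)) = (-3 + 30*(-8))*(-121/(2*(-1))) = (-3 - 240)*(-121*(-1)/2) = -(-29403)*(-1)/2 = -243*121/2 = -29403/2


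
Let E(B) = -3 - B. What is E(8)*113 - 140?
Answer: -1383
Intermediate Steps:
E(8)*113 - 140 = (-3 - 1*8)*113 - 140 = (-3 - 8)*113 - 140 = -11*113 - 140 = -1243 - 140 = -1383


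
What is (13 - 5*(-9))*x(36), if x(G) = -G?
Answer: -2088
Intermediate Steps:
(13 - 5*(-9))*x(36) = (13 - 5*(-9))*(-1*36) = (13 + 45)*(-36) = 58*(-36) = -2088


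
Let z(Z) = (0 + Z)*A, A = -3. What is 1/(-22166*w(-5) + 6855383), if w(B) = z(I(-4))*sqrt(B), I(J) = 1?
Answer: 6855383/47018385996709 - 66498*I*sqrt(5)/47018385996709 ≈ 1.458e-7 - 3.1625e-9*I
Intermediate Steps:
z(Z) = -3*Z (z(Z) = (0 + Z)*(-3) = Z*(-3) = -3*Z)
w(B) = -3*sqrt(B) (w(B) = (-3*1)*sqrt(B) = -3*sqrt(B))
1/(-22166*w(-5) + 6855383) = 1/(-(-66498)*sqrt(-5) + 6855383) = 1/(-(-66498)*I*sqrt(5) + 6855383) = 1/(66498*I*sqrt(5) + 6855383) = 1/(6855383 + 66498*I*sqrt(5))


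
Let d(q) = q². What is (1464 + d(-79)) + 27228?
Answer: 34933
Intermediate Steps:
(1464 + d(-79)) + 27228 = (1464 + (-79)²) + 27228 = (1464 + 6241) + 27228 = 7705 + 27228 = 34933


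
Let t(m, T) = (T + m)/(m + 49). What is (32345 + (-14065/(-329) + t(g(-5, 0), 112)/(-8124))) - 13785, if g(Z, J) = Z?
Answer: 2187739708877/117603024 ≈ 18603.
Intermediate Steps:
t(m, T) = (T + m)/(49 + m)
(32345 + (-14065/(-329) + t(g(-5, 0), 112)/(-8124))) - 13785 = (32345 + (-14065/(-329) + ((112 - 5)/(49 - 5))/(-8124))) - 13785 = (32345 + (-14065*(-1/329) + (107/44)*(-1/8124))) - 13785 = (32345 + (14065/329 + ((1/44)*107)*(-1/8124))) - 13785 = (32345 + (14065/329 + (107/44)*(-1/8124))) - 13785 = (32345 + (14065/329 - 107/357456)) - 13785 = (32345 + 5027583437/117603024) - 13785 = 3808897394717/117603024 - 13785 = 2187739708877/117603024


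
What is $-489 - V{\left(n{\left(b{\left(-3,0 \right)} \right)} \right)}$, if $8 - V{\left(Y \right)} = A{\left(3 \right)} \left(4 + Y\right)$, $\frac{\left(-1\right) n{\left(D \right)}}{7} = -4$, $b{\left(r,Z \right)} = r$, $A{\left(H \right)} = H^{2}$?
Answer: $-209$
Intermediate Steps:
$n{\left(D \right)} = 28$ ($n{\left(D \right)} = \left(-7\right) \left(-4\right) = 28$)
$V{\left(Y \right)} = -28 - 9 Y$ ($V{\left(Y \right)} = 8 - 3^{2} \left(4 + Y\right) = 8 - 9 \left(4 + Y\right) = 8 - \left(36 + 9 Y\right) = -28 - 9 Y$)
$-489 - V{\left(n{\left(b{\left(-3,0 \right)} \right)} \right)} = -489 - \left(-28 - 252\right) = -489 - -280 = -489 + 280 = -209$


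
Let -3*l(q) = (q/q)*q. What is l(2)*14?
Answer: -28/3 ≈ -9.3333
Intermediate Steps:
l(q) = -q/3 (l(q) = -q/q*q/3 = -q/3)
l(2)*14 = -⅓*2*14 = -⅔*14 = -28/3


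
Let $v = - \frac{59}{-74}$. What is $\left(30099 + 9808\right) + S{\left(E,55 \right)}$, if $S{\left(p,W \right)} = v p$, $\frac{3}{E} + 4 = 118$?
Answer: $\frac{112218543}{2812} \approx 39907.0$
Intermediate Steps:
$E = \frac{1}{38}$ ($E = \frac{3}{-4 + 118} = \frac{3}{114} = 3 \cdot \frac{1}{114} = \frac{1}{38} \approx 0.026316$)
$v = \frac{59}{74}$ ($v = \left(-59\right) \left(- \frac{1}{74}\right) = \frac{59}{74} \approx 0.7973$)
$S{\left(p,W \right)} = \frac{59 p}{74}$
$\left(30099 + 9808\right) + S{\left(E,55 \right)} = \left(30099 + 9808\right) + \frac{59}{74} \cdot \frac{1}{38} = 39907 + \frac{59}{2812} = \frac{112218543}{2812}$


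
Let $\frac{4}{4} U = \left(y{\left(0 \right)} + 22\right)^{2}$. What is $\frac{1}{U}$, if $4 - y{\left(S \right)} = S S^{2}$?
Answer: $\frac{1}{676} \approx 0.0014793$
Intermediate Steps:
$y{\left(S \right)} = 4 - S^{3}$ ($y{\left(S \right)} = 4 - S S^{2} = 4 - S^{3}$)
$U = 676$ ($U = \left(\left(4 - 0^{3}\right) + 22\right)^{2} = \left(\left(4 - 0\right) + 22\right)^{2} = \left(\left(4 + 0\right) + 22\right)^{2} = \left(4 + 22\right)^{2} = 26^{2} = 676$)
$\frac{1}{U} = \frac{1}{676}$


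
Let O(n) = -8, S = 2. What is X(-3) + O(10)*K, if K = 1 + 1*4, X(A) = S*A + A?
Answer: -49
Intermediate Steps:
X(A) = 3*A (X(A) = 2*A + A = 3*A)
K = 5 (K = 1 + 4 = 5)
X(-3) + O(10)*K = 3*(-3) - 8*5 = -9 - 40 = -49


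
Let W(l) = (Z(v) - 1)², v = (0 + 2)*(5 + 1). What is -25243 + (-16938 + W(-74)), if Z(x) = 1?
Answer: -42181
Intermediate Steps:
v = 12 (v = 2*6 = 12)
W(l) = 0 (W(l) = (1 - 1)² = 0² = 0)
-25243 + (-16938 + W(-74)) = -25243 + (-16938 + 0) = -25243 - 16938 = -42181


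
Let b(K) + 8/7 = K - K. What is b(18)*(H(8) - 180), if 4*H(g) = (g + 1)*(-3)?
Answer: 1494/7 ≈ 213.43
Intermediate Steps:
b(K) = -8/7 (b(K) = -8/7 + (K - K) = -8/7 + 0 = -8/7)
H(g) = -¾ - 3*g/4 (H(g) = ((g + 1)*(-3))/4 = ((1 + g)*(-3))/4 = (-3 - 3*g)/4 = -¾ - 3*g/4)
b(18)*(H(8) - 180) = -8*((-¾ - ¾*8) - 180)/7 = -8*((-¾ - 6) - 180)/7 = -8*(-27/4 - 180)/7 = -8/7*(-747/4) = 1494/7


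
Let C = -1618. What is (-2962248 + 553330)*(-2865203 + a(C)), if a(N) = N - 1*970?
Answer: 6908273360138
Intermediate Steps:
a(N) = -970 + N (a(N) = N - 970 = -970 + N)
(-2962248 + 553330)*(-2865203 + a(C)) = (-2962248 + 553330)*(-2865203 + (-970 - 1618)) = -2408918*(-2865203 - 2588) = -2408918*(-2867791) = 6908273360138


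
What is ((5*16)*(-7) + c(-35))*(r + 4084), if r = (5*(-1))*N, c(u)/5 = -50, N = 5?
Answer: -3287790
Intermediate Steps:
c(u) = -250 (c(u) = 5*(-50) = -250)
r = -25 (r = (5*(-1))*5 = -5*5 = -25)
((5*16)*(-7) + c(-35))*(r + 4084) = ((5*16)*(-7) - 250)*(-25 + 4084) = (80*(-7) - 250)*4059 = (-560 - 250)*4059 = -810*4059 = -3287790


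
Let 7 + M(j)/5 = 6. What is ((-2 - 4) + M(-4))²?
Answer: 121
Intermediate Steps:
M(j) = -5 (M(j) = -35 + 5*6 = -35 + 30 = -5)
((-2 - 4) + M(-4))² = ((-2 - 4) - 5)² = (-6 - 5)² = (-11)² = 121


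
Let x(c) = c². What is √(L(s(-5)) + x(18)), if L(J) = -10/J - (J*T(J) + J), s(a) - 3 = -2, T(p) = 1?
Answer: 2*√78 ≈ 17.664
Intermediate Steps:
s(a) = 1 (s(a) = 3 - 2 = 1)
L(J) = -10/J - 2*J (L(J) = -10/J - (J*1 + J) = -10/J - (J + J) = -10/J - 2*J)
√(L(s(-5)) + x(18)) = √((-10/1 - 2*1) + 18²) = √((-10*1 - 2) + 324) = √((-10 - 2) + 324) = √(-12 + 324) = √312 = 2*√78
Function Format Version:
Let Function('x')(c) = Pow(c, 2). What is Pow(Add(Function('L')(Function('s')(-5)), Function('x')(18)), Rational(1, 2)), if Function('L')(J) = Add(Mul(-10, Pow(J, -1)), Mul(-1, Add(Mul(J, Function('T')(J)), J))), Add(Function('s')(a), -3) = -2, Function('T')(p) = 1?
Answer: Mul(2, Pow(78, Rational(1, 2))) ≈ 17.664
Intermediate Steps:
Function('s')(a) = 1 (Function('s')(a) = Add(3, -2) = 1)
Function('L')(J) = Add(Mul(-10, Pow(J, -1)), Mul(-2, J)) (Function('L')(J) = Add(Mul(-10, Pow(J, -1)), Mul(-1, Add(Mul(J, 1), J))) = Add(Mul(-10, Pow(J, -1)), Mul(-1, Add(J, J))) = Add(Mul(-10, Pow(J, -1)), Mul(-1, Mul(2, J))) = Add(Mul(-10, Pow(J, -1)), Mul(-2, J)))
Pow(Add(Function('L')(Function('s')(-5)), Function('x')(18)), Rational(1, 2)) = Pow(Add(Add(Mul(-10, Pow(1, -1)), Mul(-2, 1)), Pow(18, 2)), Rational(1, 2)) = Pow(Add(Add(Mul(-10, 1), -2), 324), Rational(1, 2)) = Pow(Add(Add(-10, -2), 324), Rational(1, 2)) = Pow(Add(-12, 324), Rational(1, 2)) = Pow(312, Rational(1, 2)) = Mul(2, Pow(78, Rational(1, 2)))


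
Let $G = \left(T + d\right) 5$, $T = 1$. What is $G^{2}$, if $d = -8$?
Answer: $1225$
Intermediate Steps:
$G = -35$ ($G = \left(1 - 8\right) 5 = \left(-7\right) 5 = -35$)
$G^{2} = \left(-35\right)^{2} = 1225$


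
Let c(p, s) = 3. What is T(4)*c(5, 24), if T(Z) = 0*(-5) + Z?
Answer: 12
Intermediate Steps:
T(Z) = Z (T(Z) = 0 + Z = Z)
T(4)*c(5, 24) = 4*3 = 12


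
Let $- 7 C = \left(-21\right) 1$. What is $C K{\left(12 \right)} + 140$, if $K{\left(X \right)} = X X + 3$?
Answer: $581$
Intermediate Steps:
$K{\left(X \right)} = 3 + X^{2}$ ($K{\left(X \right)} = X^{2} + 3 = 3 + X^{2}$)
$C = 3$ ($C = - \frac{\left(-21\right) 1}{7} = \left(- \frac{1}{7}\right) \left(-21\right) = 3$)
$C K{\left(12 \right)} + 140 = 3 \left(3 + 12^{2}\right) + 140 = 3 \left(3 + 144\right) + 140 = 3 \cdot 147 + 140 = 441 + 140 = 581$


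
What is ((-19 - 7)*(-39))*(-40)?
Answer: -40560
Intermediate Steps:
((-19 - 7)*(-39))*(-40) = -26*(-39)*(-40) = 1014*(-40) = -40560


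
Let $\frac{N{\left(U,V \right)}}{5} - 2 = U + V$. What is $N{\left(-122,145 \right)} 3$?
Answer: $375$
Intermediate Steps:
$N{\left(U,V \right)} = 10 + 5 U + 5 V$ ($N{\left(U,V \right)} = 10 + 5 \left(U + V\right) = 10 + \left(5 U + 5 V\right) = 10 + 5 U + 5 V$)
$N{\left(-122,145 \right)} 3 = \left(10 + 5 \left(-122\right) + 5 \cdot 145\right) 3 = \left(10 - 610 + 725\right) 3 = 125 \cdot 3 = 375$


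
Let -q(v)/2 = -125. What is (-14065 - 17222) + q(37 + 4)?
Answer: -31037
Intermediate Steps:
q(v) = 250 (q(v) = -2*(-125) = 250)
(-14065 - 17222) + q(37 + 4) = (-14065 - 17222) + 250 = -31287 + 250 = -31037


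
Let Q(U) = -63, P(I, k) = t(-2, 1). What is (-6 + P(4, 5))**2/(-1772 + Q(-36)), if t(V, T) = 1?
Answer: -5/367 ≈ -0.013624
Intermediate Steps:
P(I, k) = 1
(-6 + P(4, 5))**2/(-1772 + Q(-36)) = (-6 + 1)**2/(-1772 - 63) = (-5)**2/(-1835) = 25*(-1/1835) = -5/367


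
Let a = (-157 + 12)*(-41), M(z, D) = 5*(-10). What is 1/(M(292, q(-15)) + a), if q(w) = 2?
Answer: 1/5895 ≈ 0.00016964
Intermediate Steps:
M(z, D) = -50
a = 5945 (a = -145*(-41) = 5945)
1/(M(292, q(-15)) + a) = 1/(-50 + 5945) = 1/5895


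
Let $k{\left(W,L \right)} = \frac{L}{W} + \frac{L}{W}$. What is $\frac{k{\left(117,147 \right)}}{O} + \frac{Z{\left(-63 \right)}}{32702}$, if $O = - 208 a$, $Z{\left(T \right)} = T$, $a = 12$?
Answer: $- \frac{2334367}{795835872} \approx -0.0029332$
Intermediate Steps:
$O = -2496$ ($O = \left(-208\right) 12 = -2496$)
$k{\left(W,L \right)} = \frac{2 L}{W}$
$\frac{k{\left(117,147 \right)}}{O} + \frac{Z{\left(-63 \right)}}{32702} = \frac{2 \cdot 147 \cdot \frac{1}{117}}{-2496} - \frac{63}{32702} = 2 \cdot 147 \cdot \frac{1}{117} \left(- \frac{1}{2496}\right) - \frac{63}{32702} = \frac{98}{39} \left(- \frac{1}{2496}\right) - \frac{63}{32702} = - \frac{49}{48672} - \frac{63}{32702} = - \frac{2334367}{795835872}$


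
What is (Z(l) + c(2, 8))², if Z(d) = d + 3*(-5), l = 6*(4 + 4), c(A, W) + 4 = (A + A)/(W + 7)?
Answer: 192721/225 ≈ 856.54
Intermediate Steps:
c(A, W) = -4 + 2*A/(7 + W) (c(A, W) = -4 + (A + A)/(W + 7) = -4 + (2*A)/(7 + W) = -4 + 2*A/(7 + W))
l = 48 (l = 6*8 = 48)
Z(d) = -15 + d (Z(d) = d - 15 = -15 + d)
(Z(l) + c(2, 8))² = ((-15 + 48) + 2*(-14 + 2 - 2*8)/(7 + 8))² = (33 + 2*(-14 + 2 - 16)/15)² = (33 + 2*(1/15)*(-28))² = (33 - 56/15)² = (439/15)² = 192721/225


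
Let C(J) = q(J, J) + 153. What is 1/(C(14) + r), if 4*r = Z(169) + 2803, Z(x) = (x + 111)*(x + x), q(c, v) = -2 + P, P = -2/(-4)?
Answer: 4/98049 ≈ 4.0796e-5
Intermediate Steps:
P = ½ (P = -2*(-¼) = ½ ≈ 0.50000)
q(c, v) = -3/2 (q(c, v) = -2 + ½ = -3/2)
Z(x) = 2*x*(111 + x) (Z(x) = (111 + x)*(2*x) = 2*x*(111 + x))
C(J) = 303/2 (C(J) = -3/2 + 153 = 303/2)
r = 97443/4 (r = (2*169*(111 + 169) + 2803)/4 = (2*169*280 + 2803)/4 = (94640 + 2803)/4 = (¼)*97443 = 97443/4 ≈ 24361.)
1/(C(14) + r) = 1/(303/2 + 97443/4) = 1/(98049/4) = 4/98049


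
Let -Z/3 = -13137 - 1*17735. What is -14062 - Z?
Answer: -106678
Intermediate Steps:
Z = 92616 (Z = -3*(-13137 - 1*17735) = -3*(-13137 - 17735) = -3*(-30872) = 92616)
-14062 - Z = -14062 - 1*92616 = -14062 - 92616 = -106678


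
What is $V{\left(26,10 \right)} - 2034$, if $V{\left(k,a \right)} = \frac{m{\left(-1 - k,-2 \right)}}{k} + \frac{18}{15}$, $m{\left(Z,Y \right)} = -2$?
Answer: $- \frac{132137}{65} \approx -2032.9$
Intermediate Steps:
$V{\left(k,a \right)} = \frac{6}{5} - \frac{2}{k}$ ($V{\left(k,a \right)} = - \frac{2}{k} + \frac{18}{15} = - \frac{2}{k} + 18 \cdot \frac{1}{15} = - \frac{2}{k} + \frac{6}{5} = \frac{6}{5} - \frac{2}{k}$)
$V{\left(26,10 \right)} - 2034 = \left(\frac{6}{5} - \frac{2}{26}\right) - 2034 = \left(\frac{6}{5} - \frac{1}{13}\right) - 2034 = \frac{73}{65} - 2034 = - \frac{132137}{65}$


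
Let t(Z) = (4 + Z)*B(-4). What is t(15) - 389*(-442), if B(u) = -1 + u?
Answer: 171843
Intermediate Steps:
t(Z) = -20 - 5*Z (t(Z) = (4 + Z)*(-1 - 4) = (4 + Z)*(-5) = -20 - 5*Z)
t(15) - 389*(-442) = (-20 - 5*15) - 389*(-442) = (-20 - 75) + 171938 = -95 + 171938 = 171843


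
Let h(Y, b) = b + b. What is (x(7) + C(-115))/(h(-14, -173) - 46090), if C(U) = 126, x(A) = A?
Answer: -7/2444 ≈ -0.0028642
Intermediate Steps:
h(Y, b) = 2*b
(x(7) + C(-115))/(h(-14, -173) - 46090) = (7 + 126)/(2*(-173) - 46090) = 133/(-346 - 46090) = 133/(-46436) = 133*(-1/46436) = -7/2444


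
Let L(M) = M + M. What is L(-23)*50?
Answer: -2300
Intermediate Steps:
L(M) = 2*M
L(-23)*50 = (2*(-23))*50 = -46*50 = -2300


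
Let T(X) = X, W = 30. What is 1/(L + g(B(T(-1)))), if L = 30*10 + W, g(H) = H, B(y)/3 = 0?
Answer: 1/330 ≈ 0.0030303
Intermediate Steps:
B(y) = 0 (B(y) = 3*0 = 0)
L = 330 (L = 30*10 + 30 = 300 + 30 = 330)
1/(L + g(B(T(-1)))) = 1/(330 + 0) = 1/330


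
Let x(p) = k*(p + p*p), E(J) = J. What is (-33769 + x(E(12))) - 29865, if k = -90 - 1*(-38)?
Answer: -71746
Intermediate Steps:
k = -52 (k = -90 + 38 = -52)
x(p) = -52*p - 52*p² (x(p) = -52*(p + p*p) = -52*(p + p²) = -52*p - 52*p²)
(-33769 + x(E(12))) - 29865 = (-33769 - 52*12*(1 + 12)) - 29865 = (-33769 - 52*12*13) - 29865 = (-33769 - 8112) - 29865 = -41881 - 29865 = -71746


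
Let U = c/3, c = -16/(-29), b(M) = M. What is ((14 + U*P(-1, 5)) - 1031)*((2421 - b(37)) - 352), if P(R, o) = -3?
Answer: -59962288/29 ≈ -2.0677e+6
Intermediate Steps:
c = 16/29 (c = -16*(-1/29) = 16/29 ≈ 0.55172)
U = 16/87 (U = (16/29)/3 = (16/29)*(⅓) = 16/87 ≈ 0.18391)
((14 + U*P(-1, 5)) - 1031)*((2421 - b(37)) - 352) = ((14 + (16/87)*(-3)) - 1031)*((2421 - 1*37) - 352) = ((14 - 16/29) - 1031)*((2421 - 37) - 352) = (390/29 - 1031)*(2384 - 352) = -29509/29*2032 = -59962288/29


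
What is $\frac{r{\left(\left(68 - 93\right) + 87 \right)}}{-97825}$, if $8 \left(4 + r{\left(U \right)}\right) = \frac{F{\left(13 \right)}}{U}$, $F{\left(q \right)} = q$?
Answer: $\frac{1971}{48521200} \approx 4.0621 \cdot 10^{-5}$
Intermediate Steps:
$r{\left(U \right)} = -4 + \frac{13}{8 U}$ ($r{\left(U \right)} = -4 + \frac{13 \frac{1}{U}}{8} = -4 + \frac{13}{8 U}$)
$\frac{r{\left(\left(68 - 93\right) + 87 \right)}}{-97825} = \frac{-4 + \frac{13}{8 \left(\left(68 - 93\right) + 87\right)}}{-97825} = \left(-4 + \frac{13}{8 \left(-25 + 87\right)}\right) \left(- \frac{1}{97825}\right) = \left(-4 + \frac{13}{8 \cdot 62}\right) \left(- \frac{1}{97825}\right) = \left(-4 + \frac{13}{8} \cdot \frac{1}{62}\right) \left(- \frac{1}{97825}\right) = \left(-4 + \frac{13}{496}\right) \left(- \frac{1}{97825}\right) = \left(- \frac{1971}{496}\right) \left(- \frac{1}{97825}\right) = \frac{1971}{48521200}$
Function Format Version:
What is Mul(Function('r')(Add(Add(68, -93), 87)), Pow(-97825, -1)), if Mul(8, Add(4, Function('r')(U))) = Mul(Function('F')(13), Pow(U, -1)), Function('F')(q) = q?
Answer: Rational(1971, 48521200) ≈ 4.0621e-5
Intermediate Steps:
Function('r')(U) = Add(-4, Mul(Rational(13, 8), Pow(U, -1))) (Function('r')(U) = Add(-4, Mul(Rational(1, 8), Mul(13, Pow(U, -1)))) = Add(-4, Mul(Rational(13, 8), Pow(U, -1))))
Mul(Function('r')(Add(Add(68, -93), 87)), Pow(-97825, -1)) = Mul(Add(-4, Mul(Rational(13, 8), Pow(Add(Add(68, -93), 87), -1))), Pow(-97825, -1)) = Mul(Add(-4, Mul(Rational(13, 8), Pow(Add(-25, 87), -1))), Rational(-1, 97825)) = Mul(Add(-4, Mul(Rational(13, 8), Pow(62, -1))), Rational(-1, 97825)) = Mul(Add(-4, Mul(Rational(13, 8), Rational(1, 62))), Rational(-1, 97825)) = Mul(Add(-4, Rational(13, 496)), Rational(-1, 97825)) = Mul(Rational(-1971, 496), Rational(-1, 97825)) = Rational(1971, 48521200)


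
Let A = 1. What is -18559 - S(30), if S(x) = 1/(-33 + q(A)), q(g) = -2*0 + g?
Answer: -593887/32 ≈ -18559.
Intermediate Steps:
q(g) = g (q(g) = 0 + g = g)
S(x) = -1/32 (S(x) = 1/(-33 + 1) = 1/(-32) = -1/32)
-18559 - S(30) = -18559 - 1*(-1/32) = -18559 + 1/32 = -593887/32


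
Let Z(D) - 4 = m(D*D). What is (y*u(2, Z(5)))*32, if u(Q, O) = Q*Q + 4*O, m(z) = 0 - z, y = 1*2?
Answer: -5120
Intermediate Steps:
y = 2
m(z) = -z
Z(D) = 4 - D² (Z(D) = 4 - D*D = 4 - D²)
u(Q, O) = Q² + 4*O
(y*u(2, Z(5)))*32 = (2*(2² + 4*(4 - 1*5²)))*32 = (2*(4 + 4*(4 - 1*25)))*32 = (2*(4 + 4*(4 - 25)))*32 = (2*(4 + 4*(-21)))*32 = (2*(4 - 84))*32 = (2*(-80))*32 = -160*32 = -5120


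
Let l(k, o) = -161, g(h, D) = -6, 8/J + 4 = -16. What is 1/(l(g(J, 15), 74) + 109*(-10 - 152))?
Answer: -1/17819 ≈ -5.6120e-5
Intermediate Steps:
J = -⅖ (J = 8/(-4 - 16) = 8/(-20) = 8*(-1/20) = -⅖ ≈ -0.40000)
1/(l(g(J, 15), 74) + 109*(-10 - 152)) = 1/(-161 + 109*(-10 - 152)) = 1/(-161 + 109*(-162)) = 1/(-161 - 17658) = 1/(-17819) = -1/17819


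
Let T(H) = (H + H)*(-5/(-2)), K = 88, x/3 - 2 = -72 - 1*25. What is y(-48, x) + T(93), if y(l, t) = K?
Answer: 553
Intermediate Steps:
x = -285 (x = 6 + 3*(-72 - 1*25) = 6 + 3*(-72 - 25) = 6 + 3*(-97) = 6 - 291 = -285)
T(H) = 5*H (T(H) = (2*H)*(-5*(-1/2)) = (2*H)*(5/2) = 5*H)
y(l, t) = 88
y(-48, x) + T(93) = 88 + 5*93 = 88 + 465 = 553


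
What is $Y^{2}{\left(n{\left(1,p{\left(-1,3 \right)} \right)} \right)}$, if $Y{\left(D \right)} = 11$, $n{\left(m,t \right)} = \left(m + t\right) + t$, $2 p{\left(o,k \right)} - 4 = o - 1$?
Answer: $121$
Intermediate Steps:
$p{\left(o,k \right)} = \frac{3}{2} + \frac{o}{2}$ ($p{\left(o,k \right)} = 2 + \frac{o - 1}{2} = 2 + \frac{-1 + o}{2} = 2 + \left(- \frac{1}{2} + \frac{o}{2}\right) = \frac{3}{2} + \frac{o}{2}$)
$n{\left(m,t \right)} = m + 2 t$
$Y^{2}{\left(n{\left(1,p{\left(-1,3 \right)} \right)} \right)} = 11^{2} = 121$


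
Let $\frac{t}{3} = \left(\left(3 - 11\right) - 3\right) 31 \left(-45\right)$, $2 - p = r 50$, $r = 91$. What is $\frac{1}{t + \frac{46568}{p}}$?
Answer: $\frac{1137}{52330153} \approx 2.1727 \cdot 10^{-5}$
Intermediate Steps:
$p = -4548$ ($p = 2 - 91 \cdot 50 = 2 - 4550 = -4548$)
$t = 46035$ ($t = 3 \left(\left(3 - 11\right) - 3\right) 31 \left(-45\right) = 3 \left(-8 - 3\right) 31 \left(-45\right) = 3 \left(-11\right) 31 \left(-45\right) = 3 \left(\left(-341\right) \left(-45\right)\right) = 3 \cdot 15345 = 46035$)
$\frac{1}{t + \frac{46568}{p}} = \frac{1}{46035 + \frac{46568}{-4548}} = \frac{1}{46035 + 46568 \left(- \frac{1}{4548}\right)} = \frac{1}{46035 - \frac{11642}{1137}} = \frac{1}{\frac{52330153}{1137}} = \frac{1137}{52330153}$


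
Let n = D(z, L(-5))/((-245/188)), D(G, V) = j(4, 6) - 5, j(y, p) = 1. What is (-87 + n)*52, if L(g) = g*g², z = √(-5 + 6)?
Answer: -1069276/245 ≈ -4364.4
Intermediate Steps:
z = 1 (z = √1 = 1)
L(g) = g³
D(G, V) = -4 (D(G, V) = 1 - 5 = -4)
n = 752/245 (n = -4/((-245/188)) = -4/((-245*1/188)) = -4/(-245/188) = -4*(-188/245) = 752/245 ≈ 3.0694)
(-87 + n)*52 = (-87 + 752/245)*52 = -20563/245*52 = -1069276/245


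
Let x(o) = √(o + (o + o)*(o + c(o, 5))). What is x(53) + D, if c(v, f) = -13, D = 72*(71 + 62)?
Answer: 9576 + 9*√53 ≈ 9641.5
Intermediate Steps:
D = 9576 (D = 72*133 = 9576)
x(o) = √(o + 2*o*(-13 + o)) (x(o) = √(o + (o + o)*(o - 13)) = √(o + (2*o)*(-13 + o)) = √(o + 2*o*(-13 + o)))
x(53) + D = √(53*(-25 + 2*53)) + 9576 = √(53*(-25 + 106)) + 9576 = √(53*81) + 9576 = √4293 + 9576 = 9*√53 + 9576 = 9576 + 9*√53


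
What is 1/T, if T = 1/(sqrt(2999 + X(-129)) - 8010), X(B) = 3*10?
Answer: -8010 + sqrt(3029) ≈ -7955.0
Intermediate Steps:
X(B) = 30
T = 1/(-8010 + sqrt(3029)) (T = 1/(sqrt(2999 + 30) - 8010) = 1/(sqrt(3029) - 8010) = 1/(-8010 + sqrt(3029)) ≈ -0.00012571)
1/T = 1/(-8010/64157071 - sqrt(3029)/64157071)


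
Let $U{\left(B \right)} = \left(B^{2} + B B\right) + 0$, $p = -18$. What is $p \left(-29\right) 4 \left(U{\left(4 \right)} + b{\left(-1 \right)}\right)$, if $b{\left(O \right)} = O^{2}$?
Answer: $68904$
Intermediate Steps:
$U{\left(B \right)} = 2 B^{2}$ ($U{\left(B \right)} = \left(B^{2} + B^{2}\right) + 0 = 2 B^{2} + 0 = 2 B^{2}$)
$p \left(-29\right) 4 \left(U{\left(4 \right)} + b{\left(-1 \right)}\right) = \left(-18\right) \left(-29\right) 4 \left(2 \cdot 4^{2} + \left(-1\right)^{2}\right) = 522 \cdot 4 \left(2 \cdot 16 + 1\right) = 522 \cdot 4 \left(32 + 1\right) = 522 \cdot 4 \cdot 33 = 522 \cdot 132 = 68904$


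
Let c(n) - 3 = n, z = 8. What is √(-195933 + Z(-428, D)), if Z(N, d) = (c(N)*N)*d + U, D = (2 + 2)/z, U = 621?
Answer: I*√104362 ≈ 323.05*I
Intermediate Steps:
c(n) = 3 + n
D = ½ (D = (2 + 2)/8 = 4*(⅛) = ½ ≈ 0.50000)
Z(N, d) = 621 + N*d*(3 + N) (Z(N, d) = ((3 + N)*N)*d + 621 = (N*(3 + N))*d + 621 = N*d*(3 + N) + 621 = 621 + N*d*(3 + N))
√(-195933 + Z(-428, D)) = √(-195933 + (621 - 428*½*(3 - 428))) = √(-195933 + (621 - 428*½*(-425))) = √(-195933 + (621 + 90950)) = √(-195933 + 91571) = √(-104362) = I*√104362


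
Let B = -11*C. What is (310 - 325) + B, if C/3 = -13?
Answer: 414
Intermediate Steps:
C = -39 (C = 3*(-13) = -39)
B = 429 (B = -11*(-39) = 429)
(310 - 325) + B = (310 - 325) + 429 = -15 + 429 = 414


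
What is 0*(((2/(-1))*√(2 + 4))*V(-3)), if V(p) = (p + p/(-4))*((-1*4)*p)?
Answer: 0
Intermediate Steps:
V(p) = -3*p² (V(p) = (p + p*(-¼))*(-4*p) = (p - p/4)*(-4*p) = (3*p/4)*(-4*p) = -3*p²)
0*(((2/(-1))*√(2 + 4))*V(-3)) = 0*(((2/(-1))*√(2 + 4))*(-3*(-3)²)) = 0*(((2*(-1))*√6)*(-3*9)) = 0*(-2*√6*(-27)) = 0*(54*√6) = 0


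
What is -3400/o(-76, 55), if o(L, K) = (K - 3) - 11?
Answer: -3400/41 ≈ -82.927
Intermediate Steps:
o(L, K) = -14 + K (o(L, K) = (-3 + K) - 11 = -14 + K)
-3400/o(-76, 55) = -3400/(-14 + 55) = -3400/41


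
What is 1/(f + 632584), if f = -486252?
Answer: 1/146332 ≈ 6.8338e-6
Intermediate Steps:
1/(f + 632584) = 1/(-486252 + 632584) = 1/146332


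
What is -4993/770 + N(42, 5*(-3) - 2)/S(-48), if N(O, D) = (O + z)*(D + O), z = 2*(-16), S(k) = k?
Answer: -108041/9240 ≈ -11.693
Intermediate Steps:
z = -32
N(O, D) = (-32 + O)*(D + O) (N(O, D) = (O - 32)*(D + O) = (-32 + O)*(D + O))
-4993/770 + N(42, 5*(-3) - 2)/S(-48) = -4993/770 + (42² - 32*(5*(-3) - 2) - 32*42 + (5*(-3) - 2)*42)/(-48) = -4993*1/770 + (1764 - 32*(-15 - 2) - 1344 + (-15 - 2)*42)*(-1/48) = -4993/770 + (1764 - 32*(-17) - 1344 - 17*42)*(-1/48) = -4993/770 + (1764 + 544 - 1344 - 714)*(-1/48) = -4993/770 + 250*(-1/48) = -4993/770 - 125/24 = -108041/9240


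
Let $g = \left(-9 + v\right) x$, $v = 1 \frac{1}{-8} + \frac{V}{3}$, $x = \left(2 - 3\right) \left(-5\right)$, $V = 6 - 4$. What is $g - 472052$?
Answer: $- \frac{11330263}{24} \approx -4.7209 \cdot 10^{5}$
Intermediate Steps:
$V = 2$
$x = 5$ ($x = \left(-1\right) \left(-5\right) = 5$)
$v = \frac{13}{24}$ ($v = 1 \frac{1}{-8} + \frac{2}{3} = 1 \left(- \frac{1}{8}\right) + 2 \cdot \frac{1}{3} = - \frac{1}{8} + \frac{2}{3} = \frac{13}{24} \approx 0.54167$)
$g = - \frac{1015}{24}$ ($g = \left(-9 + \frac{13}{24}\right) 5 = \left(- \frac{203}{24}\right) 5 = - \frac{1015}{24} \approx -42.292$)
$g - 472052 = - \frac{1015}{24} - 472052 = - \frac{11330263}{24}$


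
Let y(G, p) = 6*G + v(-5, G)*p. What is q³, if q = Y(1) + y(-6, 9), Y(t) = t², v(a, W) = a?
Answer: -512000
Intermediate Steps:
y(G, p) = -5*p + 6*G (y(G, p) = 6*G - 5*p = -5*p + 6*G)
q = -80 (q = 1² + (-5*9 + 6*(-6)) = 1 + (-45 - 36) = 1 - 81 = -80)
q³ = (-80)³ = -512000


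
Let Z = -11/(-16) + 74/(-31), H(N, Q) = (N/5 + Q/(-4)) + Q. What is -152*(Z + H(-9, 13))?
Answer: -294519/310 ≈ -950.06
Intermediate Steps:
H(N, Q) = N/5 + 3*Q/4 (H(N, Q) = (N*(⅕) + Q*(-¼)) + Q = (N/5 - Q/4) + Q = (-Q/4 + N/5) + Q = N/5 + 3*Q/4)
Z = -843/496 (Z = -11*(-1/16) + 74*(-1/31) = 11/16 - 74/31 = -843/496 ≈ -1.6996)
-152*(Z + H(-9, 13)) = -152*(-843/496 + ((⅕)*(-9) + (¾)*13)) = -152*(-843/496 + (-9/5 + 39/4)) = -152*(-843/496 + 159/20) = -152*15501/2480 = -294519/310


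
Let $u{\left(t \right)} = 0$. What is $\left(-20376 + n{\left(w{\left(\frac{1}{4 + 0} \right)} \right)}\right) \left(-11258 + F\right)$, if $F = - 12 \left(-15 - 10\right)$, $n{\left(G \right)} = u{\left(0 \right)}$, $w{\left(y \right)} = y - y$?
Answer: $223280208$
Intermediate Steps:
$w{\left(y \right)} = 0$
$n{\left(G \right)} = 0$
$F = 300$ ($F = \left(-12\right) \left(-25\right) = 300$)
$\left(-20376 + n{\left(w{\left(\frac{1}{4 + 0} \right)} \right)}\right) \left(-11258 + F\right) = \left(-20376 + 0\right) \left(-11258 + 300\right) = \left(-20376\right) \left(-10958\right) = 223280208$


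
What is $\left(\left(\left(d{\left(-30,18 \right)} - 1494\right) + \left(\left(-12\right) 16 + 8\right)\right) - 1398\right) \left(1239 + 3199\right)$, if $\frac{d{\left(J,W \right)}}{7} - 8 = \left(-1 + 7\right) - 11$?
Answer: $-13558090$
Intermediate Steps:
$d{\left(J,W \right)} = 21$ ($d{\left(J,W \right)} = 56 + 7 \left(\left(-1 + 7\right) - 11\right) = 56 + 7 \left(6 - 11\right) = 56 + 7 \left(-5\right) = 56 - 35 = 21$)
$\left(\left(\left(d{\left(-30,18 \right)} - 1494\right) + \left(\left(-12\right) 16 + 8\right)\right) - 1398\right) \left(1239 + 3199\right) = \left(\left(\left(21 - 1494\right) + \left(\left(-12\right) 16 + 8\right)\right) - 1398\right) \left(1239 + 3199\right) = \left(\left(-1473 + \left(-192 + 8\right)\right) - 1398\right) 4438 = \left(\left(-1473 - 184\right) - 1398\right) 4438 = \left(-1657 - 1398\right) 4438 = \left(-3055\right) 4438 = -13558090$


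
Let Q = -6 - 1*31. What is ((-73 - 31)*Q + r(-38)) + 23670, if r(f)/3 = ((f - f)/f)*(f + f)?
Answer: 27518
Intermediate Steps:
r(f) = 0 (r(f) = 3*(((f - f)/f)*(f + f)) = 3*((0/f)*(2*f)) = 3*(0*(2*f)) = 3*0 = 0)
Q = -37 (Q = -6 - 31 = -37)
((-73 - 31)*Q + r(-38)) + 23670 = ((-73 - 31)*(-37) + 0) + 23670 = (-104*(-37) + 0) + 23670 = (3848 + 0) + 23670 = 3848 + 23670 = 27518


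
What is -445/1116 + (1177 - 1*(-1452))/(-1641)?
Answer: -1221403/610452 ≈ -2.0008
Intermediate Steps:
-445/1116 + (1177 - 1*(-1452))/(-1641) = -445*1/1116 + (1177 + 1452)*(-1/1641) = -445/1116 + 2629*(-1/1641) = -445/1116 - 2629/1641 = -1221403/610452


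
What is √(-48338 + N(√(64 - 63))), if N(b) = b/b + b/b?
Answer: 4*I*√3021 ≈ 219.85*I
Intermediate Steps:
N(b) = 2 (N(b) = 1 + 1 = 2)
√(-48338 + N(√(64 - 63))) = √(-48338 + 2) = √(-48336) = 4*I*√3021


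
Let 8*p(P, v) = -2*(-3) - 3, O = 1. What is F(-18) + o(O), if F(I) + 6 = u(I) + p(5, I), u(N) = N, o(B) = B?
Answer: -181/8 ≈ -22.625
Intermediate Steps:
p(P, v) = 3/8 (p(P, v) = (-2*(-3) - 3)/8 = (6 - 3)/8 = (⅛)*3 = 3/8)
F(I) = -45/8 + I (F(I) = -6 + (I + 3/8) = -6 + (3/8 + I) = -45/8 + I)
F(-18) + o(O) = (-45/8 - 18) + 1 = -189/8 + 1 = -181/8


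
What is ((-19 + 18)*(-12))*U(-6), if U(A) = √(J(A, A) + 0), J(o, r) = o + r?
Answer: 24*I*√3 ≈ 41.569*I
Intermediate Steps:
U(A) = √2*√A (U(A) = √((A + A) + 0) = √(2*A + 0) = √(2*A) = √2*√A)
((-19 + 18)*(-12))*U(-6) = ((-19 + 18)*(-12))*(√2*√(-6)) = (-1*(-12))*(√2*(I*√6)) = 12*(2*I*√3) = 24*I*√3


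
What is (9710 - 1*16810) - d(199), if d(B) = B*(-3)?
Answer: -6503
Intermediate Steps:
d(B) = -3*B
(9710 - 1*16810) - d(199) = (9710 - 1*16810) - (-3)*199 = (9710 - 16810) - 1*(-597) = -7100 + 597 = -6503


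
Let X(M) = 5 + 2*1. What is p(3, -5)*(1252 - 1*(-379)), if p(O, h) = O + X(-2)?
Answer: 16310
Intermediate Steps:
X(M) = 7 (X(M) = 5 + 2 = 7)
p(O, h) = 7 + O (p(O, h) = O + 7 = 7 + O)
p(3, -5)*(1252 - 1*(-379)) = (7 + 3)*(1252 - 1*(-379)) = 10*(1252 + 379) = 10*1631 = 16310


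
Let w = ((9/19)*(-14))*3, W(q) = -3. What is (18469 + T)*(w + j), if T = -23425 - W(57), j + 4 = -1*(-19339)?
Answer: -1817686611/19 ≈ -9.5668e+7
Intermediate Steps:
w = -378/19 (w = ((9*(1/19))*(-14))*3 = ((9/19)*(-14))*3 = -126/19*3 = -378/19 ≈ -19.895)
j = 19335 (j = -4 - 1*(-19339) = -4 + 19339 = 19335)
T = -23422 (T = -23425 - 1*(-3) = -23425 + 3 = -23422)
(18469 + T)*(w + j) = (18469 - 23422)*(-378/19 + 19335) = -4953*366987/19 = -1817686611/19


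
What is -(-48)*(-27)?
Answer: -1296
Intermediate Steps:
-(-48)*(-27) = -48*27 = -1296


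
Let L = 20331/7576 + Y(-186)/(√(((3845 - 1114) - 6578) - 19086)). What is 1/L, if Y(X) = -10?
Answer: 3532316235048/9485085060013 - 573957760*I*√22933/9485085060013 ≈ 0.37241 - 0.0091637*I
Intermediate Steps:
L = 20331/7576 + 10*I*√22933/22933 (L = 20331/7576 - 10/√(((3845 - 1114) - 6578) - 19086) = 20331*(1/7576) - 10/√((2731 - 6578) - 19086) = 20331/7576 - 10/√(-3847 - 19086) = 20331/7576 - 10*(-I*√22933/22933) = 20331/7576 - (-10)*I*√22933/22933 = 20331/7576 + 10*I*√22933/22933 ≈ 2.6836 + 0.066034*I)
1/L = 1/(20331/7576 + 10*I*√22933/22933)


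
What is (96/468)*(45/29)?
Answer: 120/377 ≈ 0.31830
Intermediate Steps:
(96/468)*(45/29) = (96*(1/468))*(45*(1/29)) = (8/39)*(45/29) = 120/377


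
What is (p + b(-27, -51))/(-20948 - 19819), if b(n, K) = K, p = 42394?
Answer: -42343/40767 ≈ -1.0387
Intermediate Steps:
(p + b(-27, -51))/(-20948 - 19819) = (42394 - 51)/(-20948 - 19819) = 42343/(-40767) = 42343*(-1/40767) = -42343/40767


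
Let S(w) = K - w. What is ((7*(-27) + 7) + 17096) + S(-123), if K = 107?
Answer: 17144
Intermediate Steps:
S(w) = 107 - w
((7*(-27) + 7) + 17096) + S(-123) = ((7*(-27) + 7) + 17096) + (107 - 1*(-123)) = ((-189 + 7) + 17096) + (107 + 123) = (-182 + 17096) + 230 = 16914 + 230 = 17144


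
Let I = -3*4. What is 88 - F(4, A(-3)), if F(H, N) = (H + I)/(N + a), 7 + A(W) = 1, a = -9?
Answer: 1312/15 ≈ 87.467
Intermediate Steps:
A(W) = -6 (A(W) = -7 + 1 = -6)
I = -12
F(H, N) = (-12 + H)/(-9 + N) (F(H, N) = (H - 12)/(N - 9) = (-12 + H)/(-9 + N))
88 - F(4, A(-3)) = 88 - (-12 + 4)/(-9 - 6) = 88 - (-8)/(-15) = 88 - (-1)*(-8)/15 = 88 - 1*8/15 = 88 - 8/15 = 1312/15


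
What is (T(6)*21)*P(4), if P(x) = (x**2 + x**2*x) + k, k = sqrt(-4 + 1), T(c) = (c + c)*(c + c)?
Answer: 241920 + 3024*I*sqrt(3) ≈ 2.4192e+5 + 5237.7*I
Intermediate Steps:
T(c) = 4*c**2 (T(c) = (2*c)*(2*c) = 4*c**2)
k = I*sqrt(3) (k = sqrt(-3) = I*sqrt(3) ≈ 1.732*I)
P(x) = x**2 + x**3 + I*sqrt(3) (P(x) = (x**2 + x**2*x) + I*sqrt(3) = (x**2 + x**3) + I*sqrt(3) = x**2 + x**3 + I*sqrt(3))
(T(6)*21)*P(4) = ((4*6**2)*21)*(4**2 + 4**3 + I*sqrt(3)) = ((4*36)*21)*(16 + 64 + I*sqrt(3)) = (144*21)*(80 + I*sqrt(3)) = 3024*(80 + I*sqrt(3)) = 241920 + 3024*I*sqrt(3)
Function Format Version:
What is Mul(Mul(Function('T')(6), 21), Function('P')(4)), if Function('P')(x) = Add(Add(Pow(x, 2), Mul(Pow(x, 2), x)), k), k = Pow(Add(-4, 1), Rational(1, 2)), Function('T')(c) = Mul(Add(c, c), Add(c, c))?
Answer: Add(241920, Mul(3024, I, Pow(3, Rational(1, 2)))) ≈ Add(2.4192e+5, Mul(5237.7, I))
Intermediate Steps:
Function('T')(c) = Mul(4, Pow(c, 2)) (Function('T')(c) = Mul(Mul(2, c), Mul(2, c)) = Mul(4, Pow(c, 2)))
k = Mul(I, Pow(3, Rational(1, 2))) (k = Pow(-3, Rational(1, 2)) = Mul(I, Pow(3, Rational(1, 2))) ≈ Mul(1.7320, I))
Function('P')(x) = Add(Pow(x, 2), Pow(x, 3), Mul(I, Pow(3, Rational(1, 2)))) (Function('P')(x) = Add(Add(Pow(x, 2), Mul(Pow(x, 2), x)), Mul(I, Pow(3, Rational(1, 2)))) = Add(Add(Pow(x, 2), Pow(x, 3)), Mul(I, Pow(3, Rational(1, 2)))) = Add(Pow(x, 2), Pow(x, 3), Mul(I, Pow(3, Rational(1, 2)))))
Mul(Mul(Function('T')(6), 21), Function('P')(4)) = Mul(Mul(Mul(4, Pow(6, 2)), 21), Add(Pow(4, 2), Pow(4, 3), Mul(I, Pow(3, Rational(1, 2))))) = Mul(Mul(Mul(4, 36), 21), Add(16, 64, Mul(I, Pow(3, Rational(1, 2))))) = Mul(Mul(144, 21), Add(80, Mul(I, Pow(3, Rational(1, 2))))) = Mul(3024, Add(80, Mul(I, Pow(3, Rational(1, 2))))) = Add(241920, Mul(3024, I, Pow(3, Rational(1, 2))))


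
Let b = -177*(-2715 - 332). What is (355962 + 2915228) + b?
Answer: 3810509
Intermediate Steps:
b = 539319 (b = -177*(-3047) = 539319)
(355962 + 2915228) + b = (355962 + 2915228) + 539319 = 3271190 + 539319 = 3810509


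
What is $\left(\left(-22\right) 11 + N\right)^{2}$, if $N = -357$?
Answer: $358801$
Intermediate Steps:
$\left(\left(-22\right) 11 + N\right)^{2} = \left(\left(-22\right) 11 - 357\right)^{2} = \left(-242 - 357\right)^{2} = \left(-599\right)^{2} = 358801$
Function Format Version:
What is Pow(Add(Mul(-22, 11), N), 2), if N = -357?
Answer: 358801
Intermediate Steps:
Pow(Add(Mul(-22, 11), N), 2) = Pow(Add(Mul(-22, 11), -357), 2) = Pow(Add(-242, -357), 2) = Pow(-599, 2) = 358801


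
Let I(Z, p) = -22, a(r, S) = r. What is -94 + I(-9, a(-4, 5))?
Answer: -116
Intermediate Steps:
-94 + I(-9, a(-4, 5)) = -94 - 22 = -116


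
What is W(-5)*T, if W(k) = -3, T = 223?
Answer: -669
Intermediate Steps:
W(-5)*T = -3*223 = -669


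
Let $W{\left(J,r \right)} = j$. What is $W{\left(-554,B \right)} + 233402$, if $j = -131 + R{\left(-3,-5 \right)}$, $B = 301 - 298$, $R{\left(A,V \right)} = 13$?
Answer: $233284$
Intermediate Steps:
$B = 3$ ($B = 301 - 298 = 3$)
$j = -118$ ($j = -131 + 13 = -118$)
$W{\left(J,r \right)} = -118$
$W{\left(-554,B \right)} + 233402 = -118 + 233402 = 233284$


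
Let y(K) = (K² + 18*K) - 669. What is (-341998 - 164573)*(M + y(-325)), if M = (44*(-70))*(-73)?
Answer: -164101649166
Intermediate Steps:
M = 224840 (M = -3080*(-73) = 224840)
y(K) = -669 + K² + 18*K
(-341998 - 164573)*(M + y(-325)) = (-341998 - 164573)*(224840 + (-669 + (-325)² + 18*(-325))) = -506571*(224840 + (-669 + 105625 - 5850)) = -506571*(224840 + 99106) = -506571*323946 = -164101649166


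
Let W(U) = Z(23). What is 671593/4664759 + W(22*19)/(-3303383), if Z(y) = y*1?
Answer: 2218421609662/15409485579697 ≈ 0.14396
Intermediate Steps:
Z(y) = y
W(U) = 23
671593/4664759 + W(22*19)/(-3303383) = 671593/4664759 + 23/(-3303383) = 671593*(1/4664759) + 23*(-1/3303383) = 671593/4664759 - 23/3303383 = 2218421609662/15409485579697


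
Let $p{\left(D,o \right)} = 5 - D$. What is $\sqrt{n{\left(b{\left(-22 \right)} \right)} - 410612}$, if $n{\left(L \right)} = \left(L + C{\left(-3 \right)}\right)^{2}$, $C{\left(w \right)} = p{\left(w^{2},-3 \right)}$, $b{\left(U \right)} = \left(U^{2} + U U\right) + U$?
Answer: $4 \sqrt{29797} \approx 690.47$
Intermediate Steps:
$b{\left(U \right)} = U + 2 U^{2}$ ($b{\left(U \right)} = \left(U^{2} + U^{2}\right) + U = 2 U^{2} + U = U + 2 U^{2}$)
$C{\left(w \right)} = 5 - w^{2}$
$n{\left(L \right)} = \left(-4 + L\right)^{2}$ ($n{\left(L \right)} = \left(L + \left(5 - \left(-3\right)^{2}\right)\right)^{2} = \left(L + \left(5 - 9\right)\right)^{2} = \left(L - 4\right)^{2} = \left(-4 + L\right)^{2}$)
$\sqrt{n{\left(b{\left(-22 \right)} \right)} - 410612} = \sqrt{\left(-4 - 22 \left(1 + 2 \left(-22\right)\right)\right)^{2} - 410612} = \sqrt{\left(-4 - 22 \left(1 - 44\right)\right)^{2} - 410612} = \sqrt{\left(-4 - -946\right)^{2} - 410612} = \sqrt{\left(-4 + 946\right)^{2} - 410612} = \sqrt{942^{2} - 410612} = \sqrt{887364 - 410612} = \sqrt{476752} = 4 \sqrt{29797}$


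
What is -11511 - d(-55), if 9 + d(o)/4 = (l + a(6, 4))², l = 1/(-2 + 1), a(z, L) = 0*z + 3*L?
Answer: -11959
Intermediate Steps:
a(z, L) = 3*L (a(z, L) = 0 + 3*L = 3*L)
l = -1 (l = 1/(-1) = -1)
d(o) = 448 (d(o) = -36 + 4*(-1 + 3*4)² = -36 + 4*(-1 + 12)² = -36 + 4*11² = -36 + 4*121 = -36 + 484 = 448)
-11511 - d(-55) = -11511 - 1*448 = -11511 - 448 = -11959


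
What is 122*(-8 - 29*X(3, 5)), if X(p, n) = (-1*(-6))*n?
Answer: -107116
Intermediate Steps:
X(p, n) = 6*n
122*(-8 - 29*X(3, 5)) = 122*(-8 - 174*5) = 122*(-8 - 29*30) = 122*(-8 - 870) = 122*(-878) = -107116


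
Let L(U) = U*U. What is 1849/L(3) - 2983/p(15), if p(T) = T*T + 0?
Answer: 14414/75 ≈ 192.19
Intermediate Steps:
L(U) = U²
p(T) = T² (p(T) = T² + 0 = T²)
1849/L(3) - 2983/p(15) = 1849/(3²) - 2983/(15²) = 1849/9 - 2983/225 = 14414/75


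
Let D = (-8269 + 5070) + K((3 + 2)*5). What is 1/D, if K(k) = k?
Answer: -1/3174 ≈ -0.00031506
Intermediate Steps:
D = -3174 (D = (-8269 + 5070) + (3 + 2)*5 = -3199 + 5*5 = -3199 + 25 = -3174)
1/D = 1/(-3174) = -1/3174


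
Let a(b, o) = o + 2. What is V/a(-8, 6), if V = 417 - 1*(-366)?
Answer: 783/8 ≈ 97.875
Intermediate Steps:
a(b, o) = 2 + o
V = 783 (V = 417 + 366 = 783)
V/a(-8, 6) = 783/(2 + 6) = 783/8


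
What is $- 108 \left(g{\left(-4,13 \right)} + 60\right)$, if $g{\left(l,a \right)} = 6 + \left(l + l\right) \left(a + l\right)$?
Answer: $648$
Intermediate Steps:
$g{\left(l,a \right)} = 6 + 2 l \left(a + l\right)$
$- 108 \left(g{\left(-4,13 \right)} + 60\right) = - 108 \left(\left(6 + 2 \left(-4\right)^{2} + 2 \cdot 13 \left(-4\right)\right) + 60\right) = - 108 \left(\left(6 + 2 \cdot 16 - 104\right) + 60\right) = - 108 \left(\left(6 + 32 - 104\right) + 60\right) = - 108 \left(-66 + 60\right) = \left(-108\right) \left(-6\right) = 648$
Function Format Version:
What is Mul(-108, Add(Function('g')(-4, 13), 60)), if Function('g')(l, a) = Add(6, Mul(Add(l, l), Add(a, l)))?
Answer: 648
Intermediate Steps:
Function('g')(l, a) = Add(6, Mul(2, l, Add(a, l))) (Function('g')(l, a) = Add(6, Mul(Mul(2, l), Add(a, l))) = Add(6, Mul(2, l, Add(a, l))))
Mul(-108, Add(Function('g')(-4, 13), 60)) = Mul(-108, Add(Add(6, Mul(2, Pow(-4, 2)), Mul(2, 13, -4)), 60)) = Mul(-108, Add(Add(6, Mul(2, 16), -104), 60)) = Mul(-108, Add(Add(6, 32, -104), 60)) = Mul(-108, Add(-66, 60)) = Mul(-108, -6) = 648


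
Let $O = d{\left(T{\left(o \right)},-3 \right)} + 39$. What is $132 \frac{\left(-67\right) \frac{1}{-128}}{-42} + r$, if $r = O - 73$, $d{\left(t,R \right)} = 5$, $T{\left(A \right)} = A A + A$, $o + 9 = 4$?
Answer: $- \frac{13729}{448} \approx -30.645$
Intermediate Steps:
$o = -5$ ($o = -9 + 4 = -5$)
$T{\left(A \right)} = A + A^{2}$ ($T{\left(A \right)} = A^{2} + A = A + A^{2}$)
$O = 44$ ($O = 5 + 39 = 44$)
$r = -29$ ($r = 44 - 73 = -29$)
$132 \frac{\left(-67\right) \frac{1}{-128}}{-42} + r = 132 \frac{\left(-67\right) \frac{1}{-128}}{-42} - 29 = 132 \left(-67\right) \left(- \frac{1}{128}\right) \left(- \frac{1}{42}\right) - 29 = 132 \cdot \frac{67}{128} \left(- \frac{1}{42}\right) - 29 = 132 \left(- \frac{67}{5376}\right) - 29 = - \frac{737}{448} - 29 = - \frac{13729}{448}$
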